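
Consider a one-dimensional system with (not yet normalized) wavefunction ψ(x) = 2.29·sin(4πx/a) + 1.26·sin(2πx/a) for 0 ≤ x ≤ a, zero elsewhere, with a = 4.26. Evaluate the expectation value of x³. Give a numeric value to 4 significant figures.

⟨x³⟩ = ∫ x³·|ψ|² dx / ∫|ψ|² dx (integrals over the domain).
On 0 ≤ x ≤ a (j ≠ l): ∫sin²(jπx/a) dx = a/2, ∫sin(jπx/a)·sin(lπx/a) dx = 0; diagonal moments ∫x·sin²(jπx/a) dx = a²/4, ∫x²·sin²(jπx/a) dx = a³·(1/6 − 1/(4j²π²)); cross terms ∫x·sin(jπx/a)·sin(lπx/a) dx = 0 for j + l even and −4jla²/(π²(j² − l²)²) for j + l odd, ∫x²·sin(jπx/a)·sin(lπx/a) dx = (−1)^(j+l)·4jla³/(π²(j² − l²)²); higher powers the same way via product-to-sum and parts.
State is unnormalized: ∫|ψ|² dx = 14.552, and ∫ψ*·x³·ψ dx = 336.36, so ⟨x³⟩ = 336.36 / 14.552.
⟨x³⟩ = 23.115.

23.12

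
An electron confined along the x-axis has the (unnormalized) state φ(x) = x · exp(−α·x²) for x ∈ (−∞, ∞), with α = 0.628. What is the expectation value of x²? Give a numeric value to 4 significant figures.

⟨x²⟩ = ∫ x²·|φ|² dx / ∫|φ|² dx (integrals over the domain).
Expand each integrand as polynomial × e^(−2αx²) and use ∫x^(2j)·e^(−2αx²) dx = (2j−1)!!/(4α)^j · √(π/(2α)), odd powers → 0; here √(π/(2α)) = 1.5815.
State is unnormalized: ∫|φ|² dx = 0.62959, and ∫φ*·x²·φ dx = 0.75190, so ⟨x²⟩ = 0.75190 / 0.62959.
⟨x²⟩ = 1.1943.

1.194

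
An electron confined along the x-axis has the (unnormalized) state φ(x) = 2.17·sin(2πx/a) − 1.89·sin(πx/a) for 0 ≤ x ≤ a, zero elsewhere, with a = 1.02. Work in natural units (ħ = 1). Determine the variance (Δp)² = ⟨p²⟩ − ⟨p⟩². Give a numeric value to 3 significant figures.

25.7

Compute ⟨p⟩ and ⟨p²⟩ separately; (Δp)² = ⟨p²⟩ − ⟨p⟩².
d²/dx² sin(jπx/a) = −(jπ/a)²·sin(jπx/a); on 0 ≤ x ≤ a, ∫sin²(jπx/a) dx = a/2 and ∫sin(jπx/a)·sin(lπx/a) dx = 0 for j ≠ l, so only diagonal terms survive in ∫|φ|² and ∫φ·φ″; ∫φ·φ′ dx = [φ²/2] between the walls = 0.
Normalization: ∫|φ|² dx = 4.2233.
⟨p⟩ = 0.0000 and ⟨p²⟩ = 25.669.
(Δp)² = 25.669 − (0.0000)² = 25.669.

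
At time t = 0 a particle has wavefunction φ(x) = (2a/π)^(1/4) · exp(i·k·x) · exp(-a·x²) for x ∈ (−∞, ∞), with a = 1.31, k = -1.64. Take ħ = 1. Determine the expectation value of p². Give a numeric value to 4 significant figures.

p² φ = −ħ² d²φ/dx²; ⟨p²⟩ = −ħ² ∫ φ*·φ'' dx.
Gaussian moments: ∫x^(2j)·e^(−2ax²) dx = (2j−1)!!/(4a)^j · √(π/(2a)), odd powers integrate to 0; here √(π/(2a)) = 1.0950. Derivatives: φ′ = (ik − 2ax)·φ, φ″ = ((ik − 2ax)² − 2a)·φ; the odd-in-x pieces drop out.
⟨p²⟩ = 3.9996.

4.000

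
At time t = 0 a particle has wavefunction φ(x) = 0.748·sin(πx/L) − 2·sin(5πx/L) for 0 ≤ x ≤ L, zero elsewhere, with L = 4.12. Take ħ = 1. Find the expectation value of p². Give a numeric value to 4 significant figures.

p² φ = −ħ² d²φ/dx²; ⟨p²⟩ = −ħ² ∫ φ*·φ'' dx / ∫|φ|² dx.
d²/dx² sin(jπx/L) = −(jπ/L)²·sin(jπx/L); on 0 ≤ x ≤ L, ∫sin²(jπx/L) dx = L/2 and ∫sin(jπx/L)·sin(lπx/L) dx = 0 for j ≠ l, so only diagonal terms survive in ∫|φ|² and ∫φ·φ″; ∫φ·φ′ dx = [φ²/2] between the walls = 0.
State is unnormalized: ∫|φ|² dx = 9.3926, and ∫φ*·(−ħ² φ'') dx = 120.45, so ⟨p²⟩ = 120.45 / 9.3926.
⟨p²⟩ = 12.824.

12.82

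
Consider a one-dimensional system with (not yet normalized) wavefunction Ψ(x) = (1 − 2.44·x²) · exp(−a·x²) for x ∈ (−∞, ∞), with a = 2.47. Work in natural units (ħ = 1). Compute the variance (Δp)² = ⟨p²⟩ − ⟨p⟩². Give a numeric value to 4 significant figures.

6.886

Compute ⟨p⟩ and ⟨p²⟩ separately; (Δp)² = ⟨p²⟩ − ⟨p⟩².
Expand each integrand as polynomial × e^(−2ax²) and use ∫x^(2j)·e^(−2ax²) dx = (2j−1)!!/(4a)^j · √(π/(2a)), odd powers → 0; here √(π/(2a)) = 0.79746. Differentiate with the product rule, d/dx e^(−ax²) = −2ax·e^(−ax²).
Normalization: ∫|Ψ|² dx = 0.54949.
⟨p⟩ = 0.0000 and ⟨p²⟩ = 6.8857.
(Δp)² = 6.8857 − (0.0000)² = 6.8857.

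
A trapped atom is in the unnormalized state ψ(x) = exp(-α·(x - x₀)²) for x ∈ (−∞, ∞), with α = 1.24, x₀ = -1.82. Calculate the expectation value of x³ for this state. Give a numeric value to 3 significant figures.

-7.13

⟨x³⟩ = ∫ x³·|ψ|² dx / ∫|ψ|² dx (integrals over the domain).
Gaussian moments (u = x − x₀): ∫u^(2j)·e^(−2αu²) du = (2j−1)!!/(4α)^j · √(π/(2α)), odd powers integrate to 0; here √(π/(2α)) = 1.1255.
State is unnormalized: ∫|ψ|² dx = 1.1255, and ∫ψ*·x³·ψ dx = -8.0242, so ⟨x³⟩ = -8.0242 / 1.1255.
⟨x³⟩ = -7.1294.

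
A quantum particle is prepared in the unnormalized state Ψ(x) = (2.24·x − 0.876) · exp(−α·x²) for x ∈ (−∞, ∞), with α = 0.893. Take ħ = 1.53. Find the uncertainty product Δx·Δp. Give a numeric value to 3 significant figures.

Δx = √(⟨x²⟩−⟨x⟩²), Δp = √(⟨p²⟩−⟨p⟩²).
Expand each integrand as polynomial × e^(−2αx²) and use ∫x^(2j)·e^(−2αx²) dx = (2j−1)!!/(4α)^j · √(π/(2α)), odd powers → 0; here √(π/(2α)) = 1.3263. Differentiate with the product rule, d/dx e^(−αx²) = −2αx·e^(−αx²).
Normalization: ∫|Ψ|² dx = 2.8808.
⟨x⟩ = -0.50582, ⟨x²⟩ = 0.64205 ⇒ Δx = 0.62145.
⟨p⟩ = 0.0000, ⟨p²⟩ = 4.7942 ⇒ Δp = 2.1896.
Δx·Δp = 1.3607.

1.36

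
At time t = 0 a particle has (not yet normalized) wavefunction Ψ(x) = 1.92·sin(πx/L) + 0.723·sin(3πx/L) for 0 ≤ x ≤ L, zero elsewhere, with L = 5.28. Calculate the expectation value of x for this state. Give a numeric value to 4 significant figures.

⟨x⟩ = ∫ x·|Ψ|² dx / ∫|Ψ|² dx (integrals over the domain).
On 0 ≤ x ≤ L (j ≠ l): ∫sin²(jπx/L) dx = L/2, ∫sin(jπx/L)·sin(lπx/L) dx = 0; diagonal moments ∫x·sin²(jπx/L) dx = L²/4, ∫x²·sin²(jπx/L) dx = L³·(1/6 − 1/(4j²π²)); cross terms ∫x·sin(jπx/L)·sin(lπx/L) dx = 0 for j + l even and −4jlL²/(π²(j² − l²)²) for j + l odd, ∫x²·sin(jπx/L)·sin(lπx/L) dx = (−1)^(j+l)·4jlL³/(π²(j² − l²)²); higher powers the same way via product-to-sum and parts.
State is unnormalized: ∫|Ψ|² dx = 11.112, and ∫Ψ*·x·Ψ dx = 29.336, so ⟨x⟩ = 29.336 / 11.112.
⟨x⟩ = 2.6400.

2.640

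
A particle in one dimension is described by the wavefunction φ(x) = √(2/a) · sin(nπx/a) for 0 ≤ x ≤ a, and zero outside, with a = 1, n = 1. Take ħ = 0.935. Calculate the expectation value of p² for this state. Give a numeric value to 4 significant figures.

8.628

p² φ = −ħ² d²φ/dx²; ⟨p²⟩ = −ħ² ∫ φ*·φ'' dx.
d/dx sin(nπx/a) = (nπ/a)·cos(nπx/a) and d²/dx² sin(nπx/a) = −(nπ/a)²·sin(nπx/a); on 0 ≤ x ≤ a, ∫sin²(nπx/a) dx = a/2 and ∫sin(nπx/a)·cos(nπx/a) dx = 0.
⟨p²⟩ = 8.6283.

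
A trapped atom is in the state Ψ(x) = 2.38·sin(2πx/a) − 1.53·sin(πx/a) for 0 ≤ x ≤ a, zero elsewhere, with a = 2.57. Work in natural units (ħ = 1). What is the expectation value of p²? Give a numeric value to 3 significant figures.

p² Ψ = −ħ² d²Ψ/dx²; ⟨p²⟩ = −ħ² ∫ Ψ*·Ψ'' dx / ∫|Ψ|² dx.
d²/dx² sin(jπx/a) = −(jπ/a)²·sin(jπx/a); on 0 ≤ x ≤ a, ∫sin²(jπx/a) dx = a/2 and ∫sin(jπx/a)·sin(lπx/a) dx = 0 for j ≠ l, so only diagonal terms survive in ∫|Ψ|² and ∫Ψ·Ψ″; ∫Ψ·Ψ′ dx = [Ψ²/2] between the walls = 0.
State is unnormalized: ∫|Ψ|² dx = 10.287, and ∫Ψ*·(−ħ² Ψ'') dx = 48.001, so ⟨p²⟩ = 48.001 / 10.287.
⟨p²⟩ = 4.6663.

4.67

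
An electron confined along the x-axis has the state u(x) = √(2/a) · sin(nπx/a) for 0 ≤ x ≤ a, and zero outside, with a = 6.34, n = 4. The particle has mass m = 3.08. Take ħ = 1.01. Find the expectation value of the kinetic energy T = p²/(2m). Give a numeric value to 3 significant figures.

T = −(ħ²/2m) d²/dx², so ⟨T⟩ = −(ħ²/2m) ∫ u*·u'' dx; with m = 3.08.
d/dx sin(nπx/a) = (nπ/a)·cos(nπx/a) and d²/dx² sin(nπx/a) = −(nπ/a)²·sin(nπx/a); on 0 ≤ x ≤ a, ∫sin²(nπx/a) dx = a/2 and ∫sin(nπx/a)·cos(nπx/a) dx = 0.
⟨T⟩ = 0.65058.

0.651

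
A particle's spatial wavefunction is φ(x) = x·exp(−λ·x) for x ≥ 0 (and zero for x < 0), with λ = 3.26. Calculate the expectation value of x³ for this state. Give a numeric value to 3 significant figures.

0.216

⟨x³⟩ = ∫ x³·|φ|² dx / ∫|φ|² dx (integrals over the domain).
Every integrand reduces to terms xʲ·e^(−2λx) on [0, ∞); use ∫₀^∞ xʲ·e^(−2λx) dx = j!/(2λ)^(j+1).
State is unnormalized: ∫|φ|² dx = 0.0072158, and ∫φ*·x³·φ dx = 0.0015621, so ⟨x³⟩ = 0.0015621 / 0.0072158.
⟨x³⟩ = 0.21648.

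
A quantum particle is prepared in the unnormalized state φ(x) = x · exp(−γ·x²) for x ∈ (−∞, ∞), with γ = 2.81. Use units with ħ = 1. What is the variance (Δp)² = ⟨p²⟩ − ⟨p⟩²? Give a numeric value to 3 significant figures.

Compute ⟨p⟩ and ⟨p²⟩ separately; (Δp)² = ⟨p²⟩ − ⟨p⟩².
Expand each integrand as polynomial × e^(−2γx²) and use ∫x^(2j)·e^(−2γx²) dx = (2j−1)!!/(4γ)^j · √(π/(2γ)), odd powers → 0; here √(π/(2γ)) = 0.74766. Differentiate with the product rule, d/dx e^(−γx²) = −2γx·e^(−γx²).
Normalization: ∫|φ|² dx = 0.066518.
⟨p⟩ = 0.0000 and ⟨p²⟩ = 8.4300.
(Δp)² = 8.4300 − (0.0000)² = 8.4300.

8.43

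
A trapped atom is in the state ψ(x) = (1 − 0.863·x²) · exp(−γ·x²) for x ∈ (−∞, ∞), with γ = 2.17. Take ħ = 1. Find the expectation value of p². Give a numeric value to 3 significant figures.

3.31

p² ψ = −ħ² d²ψ/dx²; ⟨p²⟩ = −ħ² ∫ ψ*·ψ'' dx / ∫|ψ|² dx.
Expand each integrand as polynomial × e^(−2γx²) and use ∫x^(2j)·e^(−2γx²) dx = (2j−1)!!/(4γ)^j · √(π/(2γ)), odd powers → 0; here √(π/(2γ)) = 0.85081. Differentiate with the product rule, d/dx e^(−γx²) = −2γx·e^(−γx²).
State is unnormalized: ∫|ψ|² dx = 0.70686, and ∫ψ*·(−ħ² ψ'') dx = 2.3411, so ⟨p²⟩ = 2.3411 / 0.70686.
⟨p²⟩ = 3.3120.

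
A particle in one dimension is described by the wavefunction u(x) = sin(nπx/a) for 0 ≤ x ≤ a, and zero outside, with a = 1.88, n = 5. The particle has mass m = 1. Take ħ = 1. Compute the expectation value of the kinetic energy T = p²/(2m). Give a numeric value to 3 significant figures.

34.9

T = −(ħ²/2m) d²/dx², so ⟨T⟩ = −(ħ²/2m) ∫ u*·u'' dx / ∫|u|² dx; with m = 1.
d/dx sin(nπx/a) = (nπ/a)·cos(nπx/a) and d²/dx² sin(nπx/a) = −(nπ/a)²·sin(nπx/a); on 0 ≤ x ≤ a, ∫sin²(nπx/a) dx = a/2 and ∫sin(nπx/a)·cos(nπx/a) dx = 0.
State is unnormalized: ∫|u|² dx = 0.94000, and ∫u*·(−ħ²/2m · u'') dx = 32.811, so ⟨T⟩ = 32.811 / 0.94000.
⟨T⟩ = 34.906.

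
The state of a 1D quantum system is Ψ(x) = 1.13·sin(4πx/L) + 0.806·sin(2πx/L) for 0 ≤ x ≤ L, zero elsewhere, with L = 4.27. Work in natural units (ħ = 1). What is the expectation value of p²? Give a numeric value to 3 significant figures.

6.47

p² Ψ = −ħ² d²Ψ/dx²; ⟨p²⟩ = −ħ² ∫ Ψ*·Ψ'' dx / ∫|Ψ|² dx.
d²/dx² sin(jπx/L) = −(jπ/L)²·sin(jπx/L); on 0 ≤ x ≤ L, ∫sin²(jπx/L) dx = L/2 and ∫sin(jπx/L)·sin(lπx/L) dx = 0 for j ≠ l, so only diagonal terms survive in ∫|Ψ|² and ∫Ψ·Ψ″; ∫Ψ·Ψ′ dx = [Ψ²/2] between the walls = 0.
State is unnormalized: ∫|Ψ|² dx = 4.1132, and ∫Ψ*·(−ħ² Ψ'') dx = 26.614, so ⟨p²⟩ = 26.614 / 4.1132.
⟨p²⟩ = 6.4705.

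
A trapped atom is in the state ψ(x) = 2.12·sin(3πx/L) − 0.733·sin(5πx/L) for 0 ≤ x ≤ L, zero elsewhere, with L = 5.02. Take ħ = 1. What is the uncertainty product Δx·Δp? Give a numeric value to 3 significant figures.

Δx = √(⟨x²⟩−⟨x⟩²), Δp = √(⟨p²⟩−⟨p⟩²).
On 0 ≤ x ≤ L (j ≠ l): ∫sin²(jπx/L) dx = L/2, ∫sin(jπx/L)·sin(lπx/L) dx = 0; diagonal moments ∫x·sin²(jπx/L) dx = L²/4, ∫x²·sin²(jπx/L) dx = L³·(1/6 − 1/(4j²π²)); cross terms ∫x·sin(jπx/L)·sin(lπx/L) dx = 0 for j + l even and −4jlL²/(π²(j² − l²)²) for j + l odd, ∫x²·sin(jπx/L)·sin(lπx/L) dx = (−1)^(j+l)·4jlL³/(π²(j² − l²)²); higher powers the same way via product-to-sum and parts. d²/dx² sin(jπx/L) = −(jπ/L)²·sin(jπx/L); on 0 ≤ x ≤ L, ∫sin²(jπx/L) dx = L/2 and ∫sin(jπx/L)·sin(lπx/L) dx = 0 for j ≠ l, so only diagonal terms survive in ∫|ψ|² and ∫ψ·ψ″; ∫ψ·ψ′ dx = [ψ²/2] between the walls = 0.
Normalization: ∫|ψ|² dx = 12.630.
⟨x⟩ = 2.5100, ⟨x²⟩ = 7.5287 ⇒ Δx = 1.1084.
⟨p⟩ = 0.0000, ⟨p²⟩ = 4.1939 ⇒ Δp = 2.0479.
Δx·Δp = 2.2699.

2.27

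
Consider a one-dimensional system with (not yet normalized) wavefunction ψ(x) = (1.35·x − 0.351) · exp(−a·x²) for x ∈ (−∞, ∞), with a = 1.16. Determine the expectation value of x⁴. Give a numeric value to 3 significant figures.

0.564

⟨x⁴⟩ = ∫ x⁴·|ψ|² dx / ∫|ψ|² dx (integrals over the domain).
Expand each integrand as polynomial × e^(−2ax²) and use ∫x^(2j)·e^(−2ax²) dx = (2j−1)!!/(4a)^j · √(π/(2a)), odd powers → 0; here √(π/(2a)) = 1.1637.
State is unnormalized: ∫|ψ|² dx = 0.60043, and ∫ψ*·x⁴·ψ dx = 0.33842, so ⟨x⁴⟩ = 0.33842 / 0.60043.
⟨x⁴⟩ = 0.56363.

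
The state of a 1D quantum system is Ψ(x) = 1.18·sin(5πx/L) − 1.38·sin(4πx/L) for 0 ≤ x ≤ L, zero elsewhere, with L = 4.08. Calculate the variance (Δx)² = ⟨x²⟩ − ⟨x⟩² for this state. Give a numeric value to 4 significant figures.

0.6918

Compute ⟨x⟩ and ⟨x²⟩ separately, then (Δx)² = ⟨x²⟩ − ⟨x⟩².
On 0 ≤ x ≤ L (j ≠ l): ∫sin²(jπx/L) dx = L/2, ∫sin(jπx/L)·sin(lπx/L) dx = 0; diagonal moments ∫x·sin²(jπx/L) dx = L²/4, ∫x²·sin²(jπx/L) dx = L³·(1/6 − 1/(4j²π²)); cross terms ∫x·sin(jπx/L)·sin(lπx/L) dx = 0 for j + l even and −4jlL²/(π²(j² − l²)²) for j + l odd, ∫x²·sin(jπx/L)·sin(lπx/L) dx = (−1)^(j+l)·4jlL³/(π²(j² − l²)²); higher powers the same way via product-to-sum and parts.
Normalization: ∫|Ψ|² dx = 6.7255.
⟨x⟩ = 2.8467 and ⟨x²⟩ = 8.7953.
(Δx)² = 8.7953 − (2.8467)² = 0.69180.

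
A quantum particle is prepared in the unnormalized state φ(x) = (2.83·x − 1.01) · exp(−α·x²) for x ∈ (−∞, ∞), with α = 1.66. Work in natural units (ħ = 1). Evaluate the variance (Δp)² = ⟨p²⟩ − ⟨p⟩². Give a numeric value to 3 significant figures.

Compute ⟨p⟩ and ⟨p²⟩ separately; (Δp)² = ⟨p²⟩ − ⟨p⟩².
Expand each integrand as polynomial × e^(−2αx²) and use ∫x^(2j)·e^(−2αx²) dx = (2j−1)!!/(4α)^j · √(π/(2α)), odd powers → 0; here √(π/(2α)) = 0.97276. Differentiate with the product rule, d/dx e^(−αx²) = −2αx·e^(−αx²).
Normalization: ∫|φ|² dx = 2.1656.
⟨p⟩ = 0.0000 and ⟨p²⟩ = 3.4587.
(Δp)² = 3.4587 − (0.0000)² = 3.4587.

3.46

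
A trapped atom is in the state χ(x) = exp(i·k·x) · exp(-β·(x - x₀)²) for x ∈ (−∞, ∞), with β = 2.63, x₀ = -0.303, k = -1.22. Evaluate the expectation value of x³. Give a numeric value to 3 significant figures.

⟨x³⟩ = ∫ x³·|χ|² dx / ∫|χ|² dx (integrals over the domain).
Gaussian moments (u = x − x₀): ∫u^(2j)·e^(−2βu²) du = (2j−1)!!/(4β)^j · √(π/(2β)), odd powers integrate to 0; here √(π/(2β)) = 0.77283.
State is unnormalized: ∫|χ|² dx = 0.77283, and ∫χ*·x³·χ dx = -0.088276, so ⟨x³⟩ = -0.088276 / 0.77283.
⟨x³⟩ = -0.11422.

-0.114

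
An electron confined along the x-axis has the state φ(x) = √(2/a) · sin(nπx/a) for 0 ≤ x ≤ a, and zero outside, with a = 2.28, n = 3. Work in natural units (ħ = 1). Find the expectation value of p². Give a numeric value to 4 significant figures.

p² φ = −ħ² d²φ/dx²; ⟨p²⟩ = −ħ² ∫ φ*·φ'' dx.
d/dx sin(nπx/a) = (nπ/a)·cos(nπx/a) and d²/dx² sin(nπx/a) = −(nπ/a)²·sin(nπx/a); on 0 ≤ x ≤ a, ∫sin²(nπx/a) dx = a/2 and ∫sin(nπx/a)·cos(nπx/a) dx = 0.
⟨p²⟩ = 17.087.

17.09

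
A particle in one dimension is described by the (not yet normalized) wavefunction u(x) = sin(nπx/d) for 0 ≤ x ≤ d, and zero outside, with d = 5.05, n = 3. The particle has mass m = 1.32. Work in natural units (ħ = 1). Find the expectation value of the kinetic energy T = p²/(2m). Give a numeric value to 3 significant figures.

T = −(ħ²/2m) d²/dx², so ⟨T⟩ = −(ħ²/2m) ∫ u*·u'' dx / ∫|u|² dx; with m = 1.32.
d/dx sin(nπx/d) = (nπ/d)·cos(nπx/d) and d²/dx² sin(nπx/d) = −(nπ/d)²·sin(nπx/d); on 0 ≤ x ≤ d, ∫sin²(nπx/d) dx = d/2 and ∫sin(nπx/d)·cos(nπx/d) dx = 0.
State is unnormalized: ∫|u|² dx = 2.5250, and ∫u*·(−ħ²/2m · u'') dx = 3.3313, so ⟨T⟩ = 3.3313 / 2.5250.
⟨T⟩ = 1.3193.

1.32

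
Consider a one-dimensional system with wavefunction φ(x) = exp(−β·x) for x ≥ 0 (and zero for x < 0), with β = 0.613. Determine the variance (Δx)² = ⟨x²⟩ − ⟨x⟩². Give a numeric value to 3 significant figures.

Compute ⟨x⟩ and ⟨x²⟩ separately, then (Δx)² = ⟨x²⟩ − ⟨x⟩².
Every integrand reduces to terms xʲ·e^(−2βx) on [0, ∞); use ∫₀^∞ xʲ·e^(−2βx) dx = j!/(2β)^(j+1).
Normalization: ∫|φ|² dx = 0.81566.
⟨x⟩ = 0.81566 and ⟨x²⟩ = 1.3306.
(Δx)² = 1.3306 − (0.81566)² = 0.66530.

0.665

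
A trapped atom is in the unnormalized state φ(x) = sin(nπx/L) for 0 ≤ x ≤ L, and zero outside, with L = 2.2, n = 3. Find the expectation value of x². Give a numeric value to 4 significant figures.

⟨x²⟩ = ∫ x²·|φ|² dx / ∫|φ|² dx (integrals over the domain).
With sin²θ = (1 − cos2θ)/2 on 0 ≤ x ≤ L: ∫sin²(nπx/L) dx = L/2, ∫x·sin²(nπx/L) dx = L²/4, ∫x²·sin²(nπx/L) dx = L³·(1/6 − 1/(4n²π²)); higher powers xᵏ the same way, integrating xᵏ·cos(2nπx/L) by parts.
State is unnormalized: ∫|φ|² dx = 1.1000, and ∫φ*·x²·φ dx = 1.7447, so ⟨x²⟩ = 1.7447 / 1.1000.
⟨x²⟩ = 1.5861.

1.586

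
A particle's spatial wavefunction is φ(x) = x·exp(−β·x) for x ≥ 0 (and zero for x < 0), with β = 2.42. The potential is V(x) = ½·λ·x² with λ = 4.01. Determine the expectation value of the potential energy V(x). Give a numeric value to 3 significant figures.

⟨V⟩ = ∫ V(x)·|φ|² dx / ∫|φ|² dx.
Every integrand reduces to terms xʲ·e^(−2βx) on [0, ∞); use ∫₀^∞ xʲ·e^(−2βx) dx = j!/(2β)^(j+1).
State is unnormalized: ∫|φ|² dx = 0.017640, and ∫φ*·V(x)·φ dx = 0.018118, so ⟨V⟩ = 0.018118 / 0.017640.
⟨V⟩ = 1.0271.

1.03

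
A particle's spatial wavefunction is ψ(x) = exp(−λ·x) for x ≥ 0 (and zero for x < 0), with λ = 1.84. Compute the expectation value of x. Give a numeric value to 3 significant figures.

⟨x⟩ = ∫ x·|ψ|² dx / ∫|ψ|² dx (integrals over the domain).
Every integrand reduces to terms xʲ·e^(−2λx) on [0, ∞); use ∫₀^∞ xʲ·e^(−2λx) dx = j!/(2λ)^(j+1).
State is unnormalized: ∫|ψ|² dx = 0.27174, and ∫ψ*·x·ψ dx = 0.073842, so ⟨x⟩ = 0.073842 / 0.27174.
⟨x⟩ = 0.27174.

0.272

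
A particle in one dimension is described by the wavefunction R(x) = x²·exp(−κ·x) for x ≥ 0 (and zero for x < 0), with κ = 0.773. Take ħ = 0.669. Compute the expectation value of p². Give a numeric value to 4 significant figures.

p² R = −ħ² d²R/dx²; ⟨p²⟩ = −ħ² ∫ R*·R'' dx / ∫|R|² dx.
Differentiate x²·exp(−κ·x) with the product rule; every integrand then reduces to terms xʲ·e^(−2κx) on [0, ∞), with ∫₀^∞ xʲ·e^(−2κx) dx = j!/(2κ)^(j+1).
State is unnormalized: ∫|R|² dx = 2.7175, and ∫R*·(−ħ² R'') dx = 0.24224, so ⟨p²⟩ = 0.24224 / 2.7175.
⟨p²⟩ = 0.089144.

0.08914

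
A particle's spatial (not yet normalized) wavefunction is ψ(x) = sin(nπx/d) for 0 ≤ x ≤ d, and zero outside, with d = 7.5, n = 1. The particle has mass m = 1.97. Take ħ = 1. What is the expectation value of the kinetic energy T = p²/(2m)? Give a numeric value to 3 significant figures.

T = −(ħ²/2m) d²/dx², so ⟨T⟩ = −(ħ²/2m) ∫ ψ*·ψ'' dx / ∫|ψ|² dx; with m = 1.97.
d/dx sin(nπx/d) = (nπ/d)·cos(nπx/d) and d²/dx² sin(nπx/d) = −(nπ/d)²·sin(nπx/d); on 0 ≤ x ≤ d, ∫sin²(nπx/d) dx = d/2 and ∫sin(nπx/d)·cos(nπx/d) dx = 0.
State is unnormalized: ∫|ψ|² dx = 3.7500, and ∫ψ*·(−ħ²/2m · ψ'') dx = 0.16700, so ⟨T⟩ = 0.16700 / 3.7500.
⟨T⟩ = 0.044533.

0.0445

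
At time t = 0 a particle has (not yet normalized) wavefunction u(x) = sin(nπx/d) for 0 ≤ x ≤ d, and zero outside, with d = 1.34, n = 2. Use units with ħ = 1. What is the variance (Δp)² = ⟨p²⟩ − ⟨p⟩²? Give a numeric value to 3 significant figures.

22.0

Compute ⟨p⟩ and ⟨p²⟩ separately; (Δp)² = ⟨p²⟩ − ⟨p⟩².
d/dx sin(nπx/d) = (nπ/d)·cos(nπx/d) and d²/dx² sin(nπx/d) = −(nπ/d)²·sin(nπx/d); on 0 ≤ x ≤ d, ∫sin²(nπx/d) dx = d/2 and ∫sin(nπx/d)·cos(nπx/d) dx = 0.
Normalization: ∫|u|² dx = 0.67000.
⟨p⟩ = 0.0000 and ⟨p²⟩ = 21.986.
(Δp)² = 21.986 − (0.0000)² = 21.986.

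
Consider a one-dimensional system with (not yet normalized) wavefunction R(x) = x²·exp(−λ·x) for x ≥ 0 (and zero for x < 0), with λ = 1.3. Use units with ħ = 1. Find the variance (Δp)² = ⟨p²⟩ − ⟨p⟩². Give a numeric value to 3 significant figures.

0.563

Compute ⟨p⟩ and ⟨p²⟩ separately; (Δp)² = ⟨p²⟩ − ⟨p⟩².
Differentiate x²·exp(−λ·x) with the product rule; every integrand then reduces to terms xʲ·e^(−2λx) on [0, ∞), with ∫₀^∞ xʲ·e^(−2λx) dx = j!/(2λ)^(j+1).
Normalization: ∫|R|² dx = 0.20200.
⟨p⟩ = 0.0000 and ⟨p²⟩ = 0.56333.
(Δp)² = 0.56333 − (0.0000)² = 0.56333.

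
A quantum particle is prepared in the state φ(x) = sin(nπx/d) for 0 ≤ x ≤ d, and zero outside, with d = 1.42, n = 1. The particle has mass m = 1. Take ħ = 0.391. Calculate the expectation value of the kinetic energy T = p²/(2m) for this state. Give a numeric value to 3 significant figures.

T = −(ħ²/2m) d²/dx², so ⟨T⟩ = −(ħ²/2m) ∫ φ*·φ'' dx / ∫|φ|² dx; with m = 1.
d/dx sin(nπx/d) = (nπ/d)·cos(nπx/d) and d²/dx² sin(nπx/d) = −(nπ/d)²·sin(nπx/d); on 0 ≤ x ≤ d, ∫sin²(nπx/d) dx = d/2 and ∫sin(nπx/d)·cos(nπx/d) dx = 0.
State is unnormalized: ∫|φ|² dx = 0.71000, and ∫φ*·(−ħ²/2m · φ'') dx = 0.26565, so ⟨T⟩ = 0.26565 / 0.71000.
⟨T⟩ = 0.37415.

0.374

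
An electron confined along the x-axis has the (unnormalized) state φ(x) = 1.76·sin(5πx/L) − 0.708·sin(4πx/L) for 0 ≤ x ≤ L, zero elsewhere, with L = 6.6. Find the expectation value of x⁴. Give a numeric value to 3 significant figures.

⟨x⁴⟩ = ∫ x⁴·|φ|² dx / ∫|φ|² dx (integrals over the domain).
On 0 ≤ x ≤ L (j ≠ l): ∫sin²(jπx/L) dx = L/2, ∫sin(jπx/L)·sin(lπx/L) dx = 0; diagonal moments ∫x·sin²(jπx/L) dx = L²/4, ∫x²·sin²(jπx/L) dx = L³·(1/6 − 1/(4j²π²)); cross terms ∫x·sin(jπx/L)·sin(lπx/L) dx = 0 for j + l even and −4jlL²/(π²(j² − l²)²) for j + l odd, ∫x²·sin(jπx/L)·sin(lπx/L) dx = (−1)^(j+l)·4jlL³/(π²(j² − l²)²); higher powers the same way via product-to-sum and parts.
State is unnormalized: ∫|φ|² dx = 11.876, and ∫φ*·x⁴·φ dx = 6811.3, so ⟨x⁴⟩ = 6811.3 / 11.876.
⟨x⁴⟩ = 573.52.

574.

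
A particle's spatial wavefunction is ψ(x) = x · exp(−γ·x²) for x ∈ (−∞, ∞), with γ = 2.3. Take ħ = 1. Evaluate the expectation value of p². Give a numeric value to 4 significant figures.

6.900

p² ψ = −ħ² d²ψ/dx²; ⟨p²⟩ = −ħ² ∫ ψ*·ψ'' dx / ∫|ψ|² dx.
Expand each integrand as polynomial × e^(−2γx²) and use ∫x^(2j)·e^(−2γx²) dx = (2j−1)!!/(4γ)^j · √(π/(2γ)), odd powers → 0; here √(π/(2γ)) = 0.82641. Differentiate with the product rule, d/dx e^(−γx²) = −2γx·e^(−γx²).
State is unnormalized: ∫|ψ|² dx = 0.089827, and ∫ψ*·(−ħ² ψ'') dx = 0.61981, so ⟨p²⟩ = 0.61981 / 0.089827.
⟨p²⟩ = 6.9000.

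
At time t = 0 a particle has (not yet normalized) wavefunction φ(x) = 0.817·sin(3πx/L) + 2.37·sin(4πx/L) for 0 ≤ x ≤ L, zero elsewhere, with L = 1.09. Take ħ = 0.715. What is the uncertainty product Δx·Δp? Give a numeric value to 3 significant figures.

Δx = √(⟨x²⟩−⟨x⟩²), Δp = √(⟨p²⟩−⟨p⟩²).
On 0 ≤ x ≤ L (j ≠ l): ∫sin²(jπx/L) dx = L/2, ∫sin(jπx/L)·sin(lπx/L) dx = 0; diagonal moments ∫x·sin²(jπx/L) dx = L²/4, ∫x²·sin²(jπx/L) dx = L³·(1/6 − 1/(4j²π²)); cross terms ∫x·sin(jπx/L)·sin(lπx/L) dx = 0 for j + l even and −4jlL²/(π²(j² − l²)²) for j + l odd, ∫x²·sin(jπx/L)·sin(lπx/L) dx = (−1)^(j+l)·4jlL³/(π²(j² − l²)²); higher powers the same way via product-to-sum and parts. d²/dx² sin(jπx/L) = −(jπ/L)²·sin(jπx/L); on 0 ≤ x ≤ L, ∫sin²(jπx/L) dx = L/2 and ∫sin(jπx/L)·sin(lπx/L) dx = 0 for j ≠ l, so only diagonal terms survive in ∫|φ|² and ∫φ·φ″; ∫φ·φ′ dx = [φ²/2] between the walls = 0.
Normalization: ∫|φ|² dx = 3.4250.
⟨x⟩ = 0.41167, ⟨x²⟩ = 0.24663 ⇒ Δx = 0.27777.
⟨p⟩ = 0.0000, ⟨p²⟩ = 64.791 ⇒ Δp = 8.0493.
Δx·Δp = 2.2359.

2.24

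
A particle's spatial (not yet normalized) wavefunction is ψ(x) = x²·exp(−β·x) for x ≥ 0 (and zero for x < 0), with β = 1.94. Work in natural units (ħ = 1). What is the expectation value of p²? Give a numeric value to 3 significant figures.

1.25

p² ψ = −ħ² d²ψ/dx²; ⟨p²⟩ = −ħ² ∫ ψ*·ψ'' dx / ∫|ψ|² dx.
Differentiate x²·exp(−β·x) with the product rule; every integrand then reduces to terms xʲ·e^(−2βx) on [0, ∞), with ∫₀^∞ xʲ·e^(−2βx) dx = j!/(2β)^(j+1).
State is unnormalized: ∫|ψ|² dx = 0.027293, and ∫ψ*·(−ħ² ψ'') dx = 0.034240, so ⟨p²⟩ = 0.034240 / 0.027293.
⟨p²⟩ = 1.2545.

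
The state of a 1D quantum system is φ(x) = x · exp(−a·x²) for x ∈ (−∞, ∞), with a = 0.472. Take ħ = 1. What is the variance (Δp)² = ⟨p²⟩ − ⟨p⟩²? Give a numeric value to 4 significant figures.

Compute ⟨p⟩ and ⟨p²⟩ separately; (Δp)² = ⟨p²⟩ − ⟨p⟩².
Expand each integrand as polynomial × e^(−2ax²) and use ∫x^(2j)·e^(−2ax²) dx = (2j−1)!!/(4a)^j · √(π/(2a)), odd powers → 0; here √(π/(2a)) = 1.8243. Differentiate with the product rule, d/dx e^(−ax²) = −2ax·e^(−ax²).
Normalization: ∫|φ|² dx = 0.96624.
⟨p⟩ = 0.0000 and ⟨p²⟩ = 1.4160.
(Δp)² = 1.4160 − (0.0000)² = 1.4160.

1.416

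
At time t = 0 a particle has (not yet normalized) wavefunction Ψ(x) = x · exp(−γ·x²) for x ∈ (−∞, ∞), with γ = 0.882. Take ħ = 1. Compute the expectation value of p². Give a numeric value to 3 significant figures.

p² Ψ = −ħ² d²Ψ/dx²; ⟨p²⟩ = −ħ² ∫ Ψ*·Ψ'' dx / ∫|Ψ|² dx.
Expand each integrand as polynomial × e^(−2γx²) and use ∫x^(2j)·e^(−2γx²) dx = (2j−1)!!/(4γ)^j · √(π/(2γ)), odd powers → 0; here √(π/(2γ)) = 1.3345. Differentiate with the product rule, d/dx e^(−γx²) = −2γx·e^(−γx²).
State is unnormalized: ∫|Ψ|² dx = 0.37827, and ∫Ψ*·(−ħ² Ψ'') dx = 1.0009, so ⟨p²⟩ = 1.0009 / 0.37827.
⟨p²⟩ = 2.6460.

2.65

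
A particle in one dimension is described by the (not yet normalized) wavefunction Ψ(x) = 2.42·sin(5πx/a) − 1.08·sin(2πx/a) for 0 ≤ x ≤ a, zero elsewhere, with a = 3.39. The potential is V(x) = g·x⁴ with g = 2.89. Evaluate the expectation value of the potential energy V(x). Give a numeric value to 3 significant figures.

83.1

⟨V⟩ = ∫ V(x)·|Ψ|² dx / ∫|Ψ|² dx.
On 0 ≤ x ≤ a (j ≠ l): ∫sin²(jπx/a) dx = a/2, ∫sin(jπx/a)·sin(lπx/a) dx = 0; diagonal moments ∫x·sin²(jπx/a) dx = a²/4, ∫x²·sin²(jπx/a) dx = a³·(1/6 − 1/(4j²π²)); cross terms ∫x·sin(jπx/a)·sin(lπx/a) dx = 0 for j + l even and −4jla²/(π²(j² − l²)²) for j + l odd, ∫x²·sin(jπx/a)·sin(lπx/a) dx = (−1)^(j+l)·4jla³/(π²(j² − l²)²); higher powers the same way via product-to-sum and parts.
State is unnormalized: ∫|Ψ|² dx = 11.904, and ∫Ψ*·V(x)·Ψ dx = 989.39, so ⟨V⟩ = 989.39 / 11.904.
⟨V⟩ = 83.117.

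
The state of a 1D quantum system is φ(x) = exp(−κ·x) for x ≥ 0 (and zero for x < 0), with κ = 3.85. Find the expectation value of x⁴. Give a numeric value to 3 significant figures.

0.00683

⟨x⁴⟩ = ∫ x⁴·|φ|² dx / ∫|φ|² dx (integrals over the domain).
Every integrand reduces to terms xʲ·e^(−2κx) on [0, ∞); use ∫₀^∞ xʲ·e^(−2κx) dx = j!/(2κ)^(j+1).
State is unnormalized: ∫|φ|² dx = 0.12987, and ∫φ*·x⁴·φ dx = 0.00088666, so ⟨x⁴⟩ = 0.00088666 / 0.12987.
⟨x⁴⟩ = 0.0068273.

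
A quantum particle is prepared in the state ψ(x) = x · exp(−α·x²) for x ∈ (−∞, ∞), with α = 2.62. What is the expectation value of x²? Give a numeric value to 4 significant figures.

⟨x²⟩ = ∫ x²·|ψ|² dx / ∫|ψ|² dx (integrals over the domain).
Expand each integrand as polynomial × e^(−2αx²) and use ∫x^(2j)·e^(−2αx²) dx = (2j−1)!!/(4α)^j · √(π/(2α)), odd powers → 0; here √(π/(2α)) = 0.77430.
State is unnormalized: ∫|ψ|² dx = 0.073884, and ∫ψ*·x²·ψ dx = 0.021150, so ⟨x²⟩ = 0.021150 / 0.073884.
⟨x²⟩ = 0.28626.

0.2863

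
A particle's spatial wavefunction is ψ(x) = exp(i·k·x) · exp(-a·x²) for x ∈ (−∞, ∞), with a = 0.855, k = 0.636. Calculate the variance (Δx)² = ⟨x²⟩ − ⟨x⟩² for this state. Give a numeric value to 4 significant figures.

Compute ⟨x⟩ and ⟨x²⟩ separately, then (Δx)² = ⟨x²⟩ − ⟨x⟩².
Gaussian moments: ∫x^(2j)·e^(−2ax²) dx = (2j−1)!!/(4a)^j · √(π/(2a)), odd powers integrate to 0; here √(π/(2a)) = 1.3554.
Normalization: ∫|ψ|² dx = 1.3554.
⟨x⟩ = 0.0000 and ⟨x²⟩ = 0.29240.
(Δx)² = 0.29240 − (0.0000)² = 0.29240.

0.2924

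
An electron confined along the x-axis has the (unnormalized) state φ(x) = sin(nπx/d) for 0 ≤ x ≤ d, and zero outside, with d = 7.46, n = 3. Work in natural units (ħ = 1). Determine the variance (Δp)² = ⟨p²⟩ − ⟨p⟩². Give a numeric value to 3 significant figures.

1.60

Compute ⟨p⟩ and ⟨p²⟩ separately; (Δp)² = ⟨p²⟩ − ⟨p⟩².
d/dx sin(nπx/d) = (nπ/d)·cos(nπx/d) and d²/dx² sin(nπx/d) = −(nπ/d)²·sin(nπx/d); on 0 ≤ x ≤ d, ∫sin²(nπx/d) dx = d/2 and ∫sin(nπx/d)·cos(nπx/d) dx = 0.
Normalization: ∫|φ|² dx = 3.7300.
⟨p⟩ = 0.0000 and ⟨p²⟩ = 1.5961.
(Δp)² = 1.5961 − (0.0000)² = 1.5961.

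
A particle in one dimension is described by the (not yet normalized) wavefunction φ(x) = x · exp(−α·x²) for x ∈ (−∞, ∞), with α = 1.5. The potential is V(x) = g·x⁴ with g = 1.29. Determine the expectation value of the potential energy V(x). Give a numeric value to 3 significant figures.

⟨V⟩ = ∫ V(x)·|φ|² dx / ∫|φ|² dx.
Expand each integrand as polynomial × e^(−2αx²) and use ∫x^(2j)·e^(−2αx²) dx = (2j−1)!!/(4α)^j · √(π/(2α)), odd powers → 0; here √(π/(2α)) = 1.0233.
State is unnormalized: ∫|φ|² dx = 0.17055, and ∫φ*·V(x)·φ dx = 0.091673, so ⟨V⟩ = 0.091673 / 0.17055.
⟨V⟩ = 0.53750.

0.538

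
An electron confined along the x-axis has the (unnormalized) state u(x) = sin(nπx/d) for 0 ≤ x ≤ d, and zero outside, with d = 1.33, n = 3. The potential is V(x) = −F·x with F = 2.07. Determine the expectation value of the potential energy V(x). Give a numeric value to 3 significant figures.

-1.38

⟨V⟩ = ∫ V(x)·|u|² dx / ∫|u|² dx.
With sin²θ = (1 − cos2θ)/2 on 0 ≤ x ≤ d: ∫sin²(nπx/d) dx = d/2, ∫x·sin²(nπx/d) dx = d²/4, ∫x²·sin²(nπx/d) dx = d³·(1/6 − 1/(4n²π²)); higher powers xᵏ the same way, integrating xᵏ·cos(2nπx/d) by parts.
State is unnormalized: ∫|u|² dx = 0.66500, and ∫u*·V(x)·u dx = -0.91541, so ⟨V⟩ = -0.91541 / 0.66500.
⟨V⟩ = -1.3766.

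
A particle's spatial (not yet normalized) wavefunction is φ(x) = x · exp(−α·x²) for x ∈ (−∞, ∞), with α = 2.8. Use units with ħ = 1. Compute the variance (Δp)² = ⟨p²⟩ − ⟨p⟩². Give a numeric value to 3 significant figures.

8.40

Compute ⟨p⟩ and ⟨p²⟩ separately; (Δp)² = ⟨p²⟩ − ⟨p⟩².
Expand each integrand as polynomial × e^(−2αx²) and use ∫x^(2j)·e^(−2αx²) dx = (2j−1)!!/(4α)^j · √(π/(2α)), odd powers → 0; here √(π/(2α)) = 0.74900. Differentiate with the product rule, d/dx e^(−αx²) = −2αx·e^(−αx²).
Normalization: ∫|φ|² dx = 0.066875.
⟨p⟩ = 0.0000 and ⟨p²⟩ = 8.4000.
(Δp)² = 8.4000 − (0.0000)² = 8.4000.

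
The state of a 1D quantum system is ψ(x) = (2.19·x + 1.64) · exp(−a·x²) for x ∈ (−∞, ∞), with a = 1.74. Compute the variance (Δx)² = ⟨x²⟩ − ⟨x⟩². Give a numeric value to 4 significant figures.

Compute ⟨x⟩ and ⟨x²⟩ separately, then (Δx)² = ⟨x²⟩ − ⟨x⟩².
Expand each integrand as polynomial × e^(−2ax²) and use ∫x^(2j)·e^(−2ax²) dx = (2j−1)!!/(4a)^j · √(π/(2a)), odd powers → 0; here √(π/(2a)) = 0.95013.
Normalization: ∫|ψ|² dx = 3.2102.
⟨x⟩ = 0.30546 and ⟨x²⟩ = 0.20229.
(Δx)² = 0.20229 − (0.30546)² = 0.10898.

0.1090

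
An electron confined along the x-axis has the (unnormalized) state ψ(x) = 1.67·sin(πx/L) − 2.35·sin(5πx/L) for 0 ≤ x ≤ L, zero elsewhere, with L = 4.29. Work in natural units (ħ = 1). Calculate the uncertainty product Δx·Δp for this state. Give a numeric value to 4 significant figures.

3.124

Δx = √(⟨x²⟩−⟨x⟩²), Δp = √(⟨p²⟩−⟨p⟩²).
On 0 ≤ x ≤ L (j ≠ l): ∫sin²(jπx/L) dx = L/2, ∫sin(jπx/L)·sin(lπx/L) dx = 0; diagonal moments ∫x·sin²(jπx/L) dx = L²/4, ∫x²·sin²(jπx/L) dx = L³·(1/6 − 1/(4j²π²)); cross terms ∫x·sin(jπx/L)·sin(lπx/L) dx = 0 for j + l even and −4jlL²/(π²(j² − l²)²) for j + l odd, ∫x²·sin(jπx/L)·sin(lπx/L) dx = (−1)^(j+l)·4jlL³/(π²(j² − l²)²); higher powers the same way via product-to-sum and parts. d²/dx² sin(jπx/L) = −(jπ/L)²·sin(jπx/L); on 0 ≤ x ≤ L, ∫sin²(jπx/L) dx = L/2 and ∫sin(jπx/L)·sin(lπx/L) dx = 0 for j ≠ l, so only diagonal terms survive in ∫|ψ|² and ∫ψ·ψ″; ∫ψ·ψ′ dx = [ψ²/2] between the walls = 0.
Normalization: ∫|ψ|² dx = 17.828.
⟨x⟩ = 2.1450, ⟨x²⟩ = 5.6748 ⇒ Δx = 1.0362.
⟨p⟩ = 0.0000, ⟨p²⟩ = 9.0881 ⇒ Δp = 3.0146.
Δx·Δp = 3.1238.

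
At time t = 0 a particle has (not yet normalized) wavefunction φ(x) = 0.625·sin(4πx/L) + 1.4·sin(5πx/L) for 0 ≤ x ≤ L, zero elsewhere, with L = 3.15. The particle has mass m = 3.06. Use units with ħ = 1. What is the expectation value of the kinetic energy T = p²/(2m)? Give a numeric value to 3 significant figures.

T = −(ħ²/2m) d²/dx², so ⟨T⟩ = −(ħ²/2m) ∫ φ*·φ'' dx / ∫|φ|² dx; with m = 3.06.
d²/dx² sin(jπx/L) = −(jπ/L)²·sin(jπx/L); on 0 ≤ x ≤ L, ∫sin²(jπx/L) dx = L/2 and ∫sin(jπx/L)·sin(lπx/L) dx = 0 for j ≠ l, so only diagonal terms survive in ∫|φ|² and ∫φ·φ″; ∫φ·φ′ dx = [φ²/2] between the walls = 0.
State is unnormalized: ∫|φ|² dx = 3.7022, and ∫φ*·(−ħ²/2m · φ'') dx = 14.143, so ⟨T⟩ = 14.143 / 3.7022.
⟨T⟩ = 3.8201.

3.82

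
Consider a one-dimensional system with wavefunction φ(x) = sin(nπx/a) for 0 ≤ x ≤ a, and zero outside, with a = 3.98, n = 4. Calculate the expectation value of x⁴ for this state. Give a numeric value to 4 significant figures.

48.61

⟨x⁴⟩ = ∫ x⁴·|φ|² dx / ∫|φ|² dx (integrals over the domain).
With sin²θ = (1 − cos2θ)/2 on 0 ≤ x ≤ a: ∫sin²(nπx/a) dx = a/2, ∫x·sin²(nπx/a) dx = a²/4, ∫x²·sin²(nπx/a) dx = a³·(1/6 − 1/(4n²π²)); higher powers xᵏ the same way, integrating xᵏ·cos(2nπx/a) by parts.
State is unnormalized: ∫|φ|² dx = 1.9900, and ∫φ*·x⁴·φ dx = 96.733, so ⟨x⁴⟩ = 96.733 / 1.9900.
⟨x⁴⟩ = 48.610.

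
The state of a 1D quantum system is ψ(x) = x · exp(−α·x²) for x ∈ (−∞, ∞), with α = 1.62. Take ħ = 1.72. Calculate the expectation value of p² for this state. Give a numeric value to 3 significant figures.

14.4

p² ψ = −ħ² d²ψ/dx²; ⟨p²⟩ = −ħ² ∫ ψ*·ψ'' dx / ∫|ψ|² dx.
Expand each integrand as polynomial × e^(−2αx²) and use ∫x^(2j)·e^(−2αx²) dx = (2j−1)!!/(4α)^j · √(π/(2α)), odd powers → 0; here √(π/(2α)) = 0.98470. Differentiate with the product rule, d/dx e^(−αx²) = −2αx·e^(−αx²).
State is unnormalized: ∫|ψ|² dx = 0.15196, and ∫ψ*·(−ħ² ψ'') dx = 2.1848, so ⟨p²⟩ = 2.1848 / 0.15196.
⟨p²⟩ = 14.378.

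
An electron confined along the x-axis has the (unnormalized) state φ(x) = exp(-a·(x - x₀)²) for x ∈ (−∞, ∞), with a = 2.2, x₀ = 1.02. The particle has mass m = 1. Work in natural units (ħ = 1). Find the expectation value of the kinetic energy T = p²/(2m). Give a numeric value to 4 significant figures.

T = −(ħ²/2m) d²/dx², so ⟨T⟩ = −(ħ²/2m) ∫ φ*·φ'' dx / ∫|φ|² dx; with m = 1.
Gaussian moments (u = x − x₀): ∫u^(2j)·e^(−2au²) du = (2j−1)!!/(4a)^j · √(π/(2a)), odd powers integrate to 0; here √(π/(2a)) = 0.84498. Derivatives: d/dx e^(−au²) = −2au·e^(−au²), d²/dx² e^(−au²) = (4a²u² − 2a)·e^(−au²).
State is unnormalized: ∫|φ|² dx = 0.84498, and ∫φ*·(−ħ²/2m · φ'') dx = 0.92948, so ⟨T⟩ = 0.92948 / 0.84498.
⟨T⟩ = 1.1000.

1.100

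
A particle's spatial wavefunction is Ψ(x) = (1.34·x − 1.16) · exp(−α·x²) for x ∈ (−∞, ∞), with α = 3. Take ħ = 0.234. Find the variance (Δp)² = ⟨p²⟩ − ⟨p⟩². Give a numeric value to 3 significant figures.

Compute ⟨p⟩ and ⟨p²⟩ separately; (Δp)² = ⟨p²⟩ − ⟨p⟩².
Expand each integrand as polynomial × e^(−2αx²) and use ∫x^(2j)·e^(−2αx²) dx = (2j−1)!!/(4α)^j · √(π/(2α)), odd powers → 0; here √(π/(2α)) = 0.72360. Differentiate with the product rule, d/dx e^(−αx²) = −2αx·e^(−αx²).
Normalization: ∫|Ψ|² dx = 1.0820.
⟨p⟩ = 0.0000 and ⟨p²⟩ = 0.19715.
(Δp)² = 0.19715 − (0.0000)² = 0.19715.

0.197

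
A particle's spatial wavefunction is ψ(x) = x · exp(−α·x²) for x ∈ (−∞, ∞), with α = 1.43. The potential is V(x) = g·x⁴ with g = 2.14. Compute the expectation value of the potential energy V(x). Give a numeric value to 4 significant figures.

0.9811

⟨V⟩ = ∫ V(x)·|ψ|² dx / ∫|ψ|² dx.
Expand each integrand as polynomial × e^(−2αx²) and use ∫x^(2j)·e^(−2αx²) dx = (2j−1)!!/(4α)^j · √(π/(2α)), odd powers → 0; here √(π/(2α)) = 1.0481.
State is unnormalized: ∫|ψ|² dx = 0.18323, and ∫ψ*·V(x)·ψ dx = 0.17977, so ⟨V⟩ = 0.17977 / 0.18323.
⟨V⟩ = 0.98110.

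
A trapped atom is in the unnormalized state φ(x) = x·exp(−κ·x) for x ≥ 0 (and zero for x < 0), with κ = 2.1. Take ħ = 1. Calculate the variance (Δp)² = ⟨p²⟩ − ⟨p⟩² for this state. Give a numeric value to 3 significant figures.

4.41

Compute ⟨p⟩ and ⟨p²⟩ separately; (Δp)² = ⟨p²⟩ − ⟨p⟩².
Differentiate x·exp(−κ·x) with the product rule; every integrand then reduces to terms xʲ·e^(−2κx) on [0, ∞), with ∫₀^∞ xʲ·e^(−2κx) dx = j!/(2κ)^(j+1).
Normalization: ∫|φ|² dx = 0.026995.
⟨p⟩ = 0.0000 and ⟨p²⟩ = 4.4100.
(Δp)² = 4.4100 − (0.0000)² = 4.4100.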